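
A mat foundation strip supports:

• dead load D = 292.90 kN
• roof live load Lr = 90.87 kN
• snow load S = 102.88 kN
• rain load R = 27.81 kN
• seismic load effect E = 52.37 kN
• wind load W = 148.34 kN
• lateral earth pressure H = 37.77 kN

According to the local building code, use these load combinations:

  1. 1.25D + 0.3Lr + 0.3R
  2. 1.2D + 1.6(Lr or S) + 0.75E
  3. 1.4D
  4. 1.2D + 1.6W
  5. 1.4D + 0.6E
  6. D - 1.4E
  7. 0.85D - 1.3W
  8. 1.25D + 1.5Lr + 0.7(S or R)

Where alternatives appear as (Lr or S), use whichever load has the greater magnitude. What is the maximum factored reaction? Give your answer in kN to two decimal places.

(Lr or S) → S = 102.88 kN; (S or R) → S = 102.88 kN.
1. 1.25(292.90) + 0.3(90.87) + 0.3(27.81) = 366.13 + 27.26 + 8.34 = 401.73
2. 1.2(292.90) + 1.6(102.88) + 0.75(52.37) = 351.48 + 164.61 + 39.28 = 555.37
3. 1.4(292.90) = 410.06
4. 1.2(292.90) + 1.6(148.34) = 351.48 + 237.34 = 588.82
5. 1.4(292.90) + 0.6(52.37) = 410.06 + 31.42 = 441.48
6. 1.0(292.90) - 1.4(52.37) = 292.90 - 73.32 = 219.58
7. 0.85(292.90) - 1.3(148.34) = 56.12
8. 1.25(292.90) + 1.5(90.87) + 0.7(102.88) = 574.45
Combination 4 governs: V_u = 588.82 kN.

588.82 kN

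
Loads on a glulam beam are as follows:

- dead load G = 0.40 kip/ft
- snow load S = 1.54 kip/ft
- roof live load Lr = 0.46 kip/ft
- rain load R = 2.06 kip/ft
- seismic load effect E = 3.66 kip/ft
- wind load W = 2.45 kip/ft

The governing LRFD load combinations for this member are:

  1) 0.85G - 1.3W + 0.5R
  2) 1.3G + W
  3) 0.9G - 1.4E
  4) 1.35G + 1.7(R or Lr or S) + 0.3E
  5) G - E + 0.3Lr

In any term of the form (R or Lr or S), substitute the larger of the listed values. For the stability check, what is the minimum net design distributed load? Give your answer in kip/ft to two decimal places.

-4.76 kip/ft

(R or Lr or S) → R = 2.06 kip/ft.
1) 0.85(0.40) - 1.3(2.45) + 0.5(2.06) = 0.34 - 3.19 + 1.03 = -1.82
2) 1.3(0.40) + 1.0(2.45) = 0.52 + 2.45 = 2.97
3) 0.9(0.40) - 1.4(3.66) = 0.36 - 5.12 = -4.76
4) 1.35(0.40) + 1.7(2.06) + 0.3(3.66) = 0.54 + 3.50 + 1.10 = 5.14
5) 1.0(0.40) - 1.0(3.66) + 0.3(0.46) = 0.40 - 3.66 + 0.14 = -3.12
Combination 3 gives the minimum: -4.76 kip/ft.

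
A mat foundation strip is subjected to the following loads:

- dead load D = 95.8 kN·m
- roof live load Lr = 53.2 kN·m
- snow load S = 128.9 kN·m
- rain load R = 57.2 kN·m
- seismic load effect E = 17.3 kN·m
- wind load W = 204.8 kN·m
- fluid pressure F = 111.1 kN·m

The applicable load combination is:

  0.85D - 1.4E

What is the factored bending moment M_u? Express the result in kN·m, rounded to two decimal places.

57.21 kN·m

0.85(95.8) - 1.4(17.3) = 81.43 - 24.22 = 57.21
M_u = 57.21 kN·m.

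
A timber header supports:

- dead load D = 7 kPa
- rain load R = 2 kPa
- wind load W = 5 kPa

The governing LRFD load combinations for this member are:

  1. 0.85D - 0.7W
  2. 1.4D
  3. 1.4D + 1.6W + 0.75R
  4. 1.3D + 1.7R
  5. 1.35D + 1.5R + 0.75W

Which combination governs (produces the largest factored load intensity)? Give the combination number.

Combination 3

1. 0.85(7) - 0.7(5) = 5.95 - 3.50 = 2.45
2. 1.4(7) = 9.80
3. 1.4(7) + 1.6(5) + 0.75(2) = 9.80 + 8.00 + 1.50 = 19.30
4. 1.3(7) + 1.7(2) = 9.10 + 3.40 = 12.50
5. 1.35(7) + 1.5(2) + 0.75(5) = 9.45 + 3.00 + 3.75 = 16.20
The largest value is 19.30 kPa from combination 3.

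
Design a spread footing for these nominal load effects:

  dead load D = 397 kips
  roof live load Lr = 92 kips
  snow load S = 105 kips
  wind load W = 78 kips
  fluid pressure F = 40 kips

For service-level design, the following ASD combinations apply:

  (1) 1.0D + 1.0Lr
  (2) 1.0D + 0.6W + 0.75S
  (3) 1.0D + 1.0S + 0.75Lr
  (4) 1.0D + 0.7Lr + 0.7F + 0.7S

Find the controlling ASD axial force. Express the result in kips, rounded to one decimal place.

571.0 kips

(1) 1.0(397) + 1.0(92) = 397.0 + 92.0 = 489.0
(2) 1.0(397) + 0.6(78) + 0.75(105) = 397.0 + 46.8 + 78.8 = 522.6
(3) 1.0(397) + 1.0(105) + 0.75(92) = 397.0 + 105.0 + 69.0 = 571.0
(4) 1.0(397) + 0.7(92) + 0.7(40) + 0.7(105) = 397.0 + 64.4 + 28.0 + 73.5 = 562.9
The controlling combination is 3, giving 571.0 kips.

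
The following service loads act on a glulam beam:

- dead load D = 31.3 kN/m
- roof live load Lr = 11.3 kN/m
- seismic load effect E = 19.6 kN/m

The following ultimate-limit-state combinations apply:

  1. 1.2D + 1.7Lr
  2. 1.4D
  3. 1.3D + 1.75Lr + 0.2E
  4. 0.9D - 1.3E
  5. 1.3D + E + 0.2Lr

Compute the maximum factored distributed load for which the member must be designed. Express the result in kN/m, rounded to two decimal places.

64.39 kN/m

1. 1.2(31.3) + 1.7(11.3) = 37.56 + 19.21 = 56.77
2. 1.4(31.3) = 43.82
3. 1.3(31.3) + 1.75(11.3) + 0.2(19.6) = 40.69 + 19.78 + 3.92 = 64.39
4. 0.9(31.3) - 1.3(19.6) = 28.17 - 25.48 = 2.69
5. 1.3(31.3) + 1.0(19.6) + 0.2(11.3) = 40.69 + 19.60 + 2.26 = 62.55
Maximum is from combination 3.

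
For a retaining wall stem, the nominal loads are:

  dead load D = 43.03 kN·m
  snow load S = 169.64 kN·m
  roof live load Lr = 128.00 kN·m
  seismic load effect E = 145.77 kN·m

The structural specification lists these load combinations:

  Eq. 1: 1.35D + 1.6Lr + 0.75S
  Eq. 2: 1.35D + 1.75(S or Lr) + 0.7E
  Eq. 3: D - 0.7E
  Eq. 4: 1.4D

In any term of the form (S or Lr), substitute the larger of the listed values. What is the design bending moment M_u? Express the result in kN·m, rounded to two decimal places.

457.00 kN·m

(S or Lr) → S = 169.64 kN·m.
Eq. 1: 1.35(43.03) + 1.6(128.00) + 0.75(169.64) = 58.09 + 204.80 + 127.23 = 390.12
Eq. 2: 1.35(43.03) + 1.75(169.64) + 0.7(145.77) = 58.09 + 296.87 + 102.04 = 457.00
Eq. 3: 1.0(43.03) - 0.7(145.77) = 43.03 - 102.04 = -59.01
Eq. 4: 1.4(43.03) = 60.24
The controlling combination is 2, giving 457.00 kN·m.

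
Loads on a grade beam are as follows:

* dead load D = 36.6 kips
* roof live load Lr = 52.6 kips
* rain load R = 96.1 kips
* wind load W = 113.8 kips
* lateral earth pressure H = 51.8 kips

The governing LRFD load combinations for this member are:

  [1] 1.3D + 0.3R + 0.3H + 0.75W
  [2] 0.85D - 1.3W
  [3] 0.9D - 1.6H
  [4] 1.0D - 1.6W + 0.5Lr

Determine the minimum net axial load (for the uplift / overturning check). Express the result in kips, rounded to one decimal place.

[1] 1.3(36.6) + 0.3(96.1) + 0.3(51.8) + 0.75(113.8) = 177.3
[2] 0.85(36.6) - 1.3(113.8) = -116.8
[3] 0.9(36.6) - 1.6(51.8) = -49.9
[4] 1.0(36.6) - 1.6(113.8) + 0.5(52.6) = -119.2
Combination 4 gives the minimum: -119.2 kips.

-119.2 kips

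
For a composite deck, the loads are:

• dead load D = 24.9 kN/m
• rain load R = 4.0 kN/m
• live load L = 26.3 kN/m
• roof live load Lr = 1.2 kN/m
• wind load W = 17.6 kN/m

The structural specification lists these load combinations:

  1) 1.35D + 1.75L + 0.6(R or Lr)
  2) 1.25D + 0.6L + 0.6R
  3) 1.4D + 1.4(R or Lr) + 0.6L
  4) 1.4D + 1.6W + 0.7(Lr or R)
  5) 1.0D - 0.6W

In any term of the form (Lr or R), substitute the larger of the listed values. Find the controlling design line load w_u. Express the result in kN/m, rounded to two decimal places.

(R or Lr) → R = 4.0 kN/m; (Lr or R) → R = 4.0 kN/m.
1) 1.35(24.9) + 1.75(26.3) + 0.6(4.0) = 82.04
2) 1.25(24.9) + 0.6(26.3) + 0.6(4.0) = 49.31
3) 1.4(24.9) + 1.4(4.0) + 0.6(26.3) = 56.24
4) 1.4(24.9) + 1.6(17.6) + 0.7(4.0) = 65.82
5) 1.0(24.9) - 0.6(17.6) = 14.34
Combination 1 governs: w_u = 82.04 kN/m.

82.04 kN/m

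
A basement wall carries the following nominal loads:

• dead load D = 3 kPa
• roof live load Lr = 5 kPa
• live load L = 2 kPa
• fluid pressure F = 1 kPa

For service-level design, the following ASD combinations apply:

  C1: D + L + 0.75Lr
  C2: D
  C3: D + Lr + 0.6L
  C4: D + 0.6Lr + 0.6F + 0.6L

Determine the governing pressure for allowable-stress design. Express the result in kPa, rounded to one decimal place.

9.2 kPa

C1: 1.0(3) + 1.0(2) + 0.75(5) = 8.8
C2: 1.0(3) = 3.0
C3: 1.0(3) + 1.0(5) + 0.6(2) = 9.2
C4: 1.0(3) + 0.6(5) + 0.6(1) + 0.6(2) = 7.8
The controlling combination is 3, giving 9.2 kPa.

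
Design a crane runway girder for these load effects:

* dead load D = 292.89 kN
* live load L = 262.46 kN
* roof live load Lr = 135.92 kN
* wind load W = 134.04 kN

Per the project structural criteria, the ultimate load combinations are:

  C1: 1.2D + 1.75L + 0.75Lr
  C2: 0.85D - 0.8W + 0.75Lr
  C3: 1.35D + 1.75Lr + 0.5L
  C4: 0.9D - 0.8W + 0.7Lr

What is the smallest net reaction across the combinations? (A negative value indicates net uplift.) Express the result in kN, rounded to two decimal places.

243.66 kN

C1: 1.2(292.89) + 1.75(262.46) + 0.75(135.92) = 912.71
C2: 0.85(292.89) - 0.8(134.04) + 0.75(135.92) = 243.66
C3: 1.35(292.89) + 1.75(135.92) + 0.5(262.46) = 764.49
C4: 0.9(292.89) - 0.8(134.04) + 0.7(135.92) = 251.51
Combination 2 gives the minimum: 243.66 kN.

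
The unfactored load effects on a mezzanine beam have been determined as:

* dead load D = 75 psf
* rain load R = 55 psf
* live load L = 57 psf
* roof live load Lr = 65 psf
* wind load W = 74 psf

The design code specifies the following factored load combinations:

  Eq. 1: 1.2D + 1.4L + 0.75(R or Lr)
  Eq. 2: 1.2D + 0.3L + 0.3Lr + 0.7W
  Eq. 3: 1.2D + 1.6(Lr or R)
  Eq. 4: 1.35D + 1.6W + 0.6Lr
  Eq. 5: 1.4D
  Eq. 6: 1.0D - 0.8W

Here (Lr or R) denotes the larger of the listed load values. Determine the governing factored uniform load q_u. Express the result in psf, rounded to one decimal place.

258.7 psf

(R or Lr) → Lr = 65 psf; (Lr or R) → Lr = 65 psf.
Eq. 1: 1.2(75) + 1.4(57) + 0.75(65) = 90.0 + 79.8 + 48.8 = 218.6
Eq. 2: 1.2(75) + 0.3(57) + 0.3(65) + 0.7(74) = 90.0 + 17.1 + 19.5 + 51.8 = 178.4
Eq. 3: 1.2(75) + 1.6(65) = 90.0 + 104.0 = 194.0
Eq. 4: 1.35(75) + 1.6(74) + 0.6(65) = 101.3 + 118.4 + 39.0 = 258.7
Eq. 5: 1.4(75) = 105.0
Eq. 6: 1.0(75) - 0.8(74) = 75.0 - 59.2 = 15.8
The controlling combination is 4, giving 258.7 psf.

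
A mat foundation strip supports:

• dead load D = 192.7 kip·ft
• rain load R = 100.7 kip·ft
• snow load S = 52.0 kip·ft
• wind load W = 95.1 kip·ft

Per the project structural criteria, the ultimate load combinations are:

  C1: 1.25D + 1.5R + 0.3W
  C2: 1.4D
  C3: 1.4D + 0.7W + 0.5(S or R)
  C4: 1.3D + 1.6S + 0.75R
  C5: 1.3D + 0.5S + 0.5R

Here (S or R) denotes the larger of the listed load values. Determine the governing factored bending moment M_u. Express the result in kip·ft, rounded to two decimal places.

(S or R) → R = 100.7 kip·ft.
C1: 1.25(192.7) + 1.5(100.7) + 0.3(95.1) = 240.88 + 151.05 + 28.53 = 420.46
C2: 1.4(192.7) = 269.78
C3: 1.4(192.7) + 0.7(95.1) + 0.5(100.7) = 269.78 + 66.57 + 50.35 = 386.70
C4: 1.3(192.7) + 1.6(52.0) + 0.75(100.7) = 250.51 + 83.20 + 75.53 = 409.24
C5: 1.3(192.7) + 0.5(52.0) + 0.5(100.7) = 250.51 + 26.00 + 50.35 = 326.86
Maximum is from combination 1.

420.46 kip·ft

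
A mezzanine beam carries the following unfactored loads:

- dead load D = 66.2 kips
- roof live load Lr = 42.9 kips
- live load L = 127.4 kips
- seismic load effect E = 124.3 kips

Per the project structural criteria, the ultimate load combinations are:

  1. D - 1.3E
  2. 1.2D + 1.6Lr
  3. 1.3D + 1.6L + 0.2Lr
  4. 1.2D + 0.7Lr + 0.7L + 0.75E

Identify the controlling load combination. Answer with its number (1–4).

Combination 3

1. 1.0(66.2) - 1.3(124.3) = 66.2 - 161.6 = -95.4
2. 1.2(66.2) + 1.6(42.9) = 148.1
3. 1.3(66.2) + 1.6(127.4) + 0.2(42.9) = 86.1 + 203.8 + 8.6 = 298.5
4. 1.2(66.2) + 0.7(42.9) + 0.7(127.4) + 0.75(124.3) = 291.9
The largest value is 298.5 kips from combination 3.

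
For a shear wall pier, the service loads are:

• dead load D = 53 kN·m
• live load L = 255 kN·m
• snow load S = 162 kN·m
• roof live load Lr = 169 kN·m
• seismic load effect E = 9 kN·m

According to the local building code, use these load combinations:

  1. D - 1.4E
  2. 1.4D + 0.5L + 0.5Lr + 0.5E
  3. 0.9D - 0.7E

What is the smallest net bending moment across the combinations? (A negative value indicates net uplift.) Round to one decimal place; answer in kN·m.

40.4 kN·m

1. 1.0(53) - 1.4(9) = 40.4
2. 1.4(53) + 0.5(255) + 0.5(169) + 0.5(9) = 290.7
3. 0.9(53) - 0.7(9) = 41.4
Combination 1 gives the minimum: 40.4 kN·m.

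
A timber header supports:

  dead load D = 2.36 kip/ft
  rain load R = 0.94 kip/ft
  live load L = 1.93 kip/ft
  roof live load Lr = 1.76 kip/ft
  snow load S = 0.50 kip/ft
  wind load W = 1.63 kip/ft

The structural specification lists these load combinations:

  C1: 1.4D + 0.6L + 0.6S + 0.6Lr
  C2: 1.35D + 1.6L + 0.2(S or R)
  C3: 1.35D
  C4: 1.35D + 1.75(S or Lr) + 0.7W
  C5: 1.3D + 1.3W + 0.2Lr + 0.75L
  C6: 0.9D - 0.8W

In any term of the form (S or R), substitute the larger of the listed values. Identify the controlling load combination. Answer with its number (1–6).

Combination 4

(S or R) → R = 0.94 kip/ft; (S or Lr) → Lr = 1.76 kip/ft.
C1: 1.4(2.36) + 0.6(1.93) + 0.6(0.50) + 0.6(1.76) = 5.82
C2: 1.35(2.36) + 1.6(1.93) + 0.2(0.94) = 6.46
C3: 1.35(2.36) = 3.19
C4: 1.35(2.36) + 1.75(1.76) + 0.7(1.63) = 7.41
C5: 1.3(2.36) + 1.3(1.63) + 0.2(1.76) + 0.75(1.93) = 6.99
C6: 0.9(2.36) - 0.8(1.63) = 0.82
The largest value is 7.41 kip/ft from combination 4.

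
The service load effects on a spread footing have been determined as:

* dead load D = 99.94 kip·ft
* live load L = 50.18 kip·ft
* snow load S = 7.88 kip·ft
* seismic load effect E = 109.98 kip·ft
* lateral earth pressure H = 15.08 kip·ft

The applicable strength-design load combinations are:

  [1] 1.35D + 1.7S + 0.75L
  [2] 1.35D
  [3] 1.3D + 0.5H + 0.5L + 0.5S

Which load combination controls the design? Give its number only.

Combination 1

[1] 1.35(99.94) + 1.7(7.88) + 0.75(50.18) = 185.95
[2] 1.35(99.94) = 134.92
[3] 1.3(99.94) + 0.5(15.08) + 0.5(50.18) + 0.5(7.88) = 166.49
The largest value is 185.95 kip·ft from combination 1.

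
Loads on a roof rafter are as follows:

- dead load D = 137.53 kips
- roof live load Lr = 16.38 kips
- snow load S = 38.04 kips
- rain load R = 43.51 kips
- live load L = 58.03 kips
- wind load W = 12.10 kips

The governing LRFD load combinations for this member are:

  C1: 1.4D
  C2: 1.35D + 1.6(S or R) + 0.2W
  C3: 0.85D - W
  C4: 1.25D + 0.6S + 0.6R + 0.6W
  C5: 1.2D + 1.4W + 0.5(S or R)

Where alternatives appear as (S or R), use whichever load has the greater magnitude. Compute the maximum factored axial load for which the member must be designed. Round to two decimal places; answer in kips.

257.70 kips

(S or R) → R = 43.51 kips.
C1: 1.4(137.53) = 192.54
C2: 1.35(137.53) + 1.6(43.51) + 0.2(12.10) = 257.70
C3: 0.85(137.53) - 1.0(12.10) = 116.90 - 12.10 = 104.80
C4: 1.25(137.53) + 0.6(38.04) + 0.6(43.51) + 0.6(12.10) = 171.91 + 22.82 + 26.11 + 7.26 = 228.10
C5: 1.2(137.53) + 1.4(12.10) + 0.5(43.51) = 203.73
The controlling combination is 2, giving 257.70 kips.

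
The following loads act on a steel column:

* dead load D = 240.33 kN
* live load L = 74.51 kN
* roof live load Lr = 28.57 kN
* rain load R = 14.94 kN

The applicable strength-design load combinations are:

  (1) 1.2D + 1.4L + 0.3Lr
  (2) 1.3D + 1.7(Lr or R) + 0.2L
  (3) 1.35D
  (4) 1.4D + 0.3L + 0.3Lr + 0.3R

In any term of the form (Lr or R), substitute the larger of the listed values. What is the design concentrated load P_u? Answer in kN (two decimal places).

401.28 kN

(Lr or R) → Lr = 28.57 kN.
(1) 1.2(240.33) + 1.4(74.51) + 0.3(28.57) = 288.40 + 104.31 + 8.57 = 401.28
(2) 1.3(240.33) + 1.7(28.57) + 0.2(74.51) = 312.43 + 48.57 + 14.90 = 375.90
(3) 1.35(240.33) = 324.45
(4) 1.4(240.33) + 0.3(74.51) + 0.3(28.57) + 0.3(14.94) = 371.87
The controlling combination is 1, giving 401.28 kN.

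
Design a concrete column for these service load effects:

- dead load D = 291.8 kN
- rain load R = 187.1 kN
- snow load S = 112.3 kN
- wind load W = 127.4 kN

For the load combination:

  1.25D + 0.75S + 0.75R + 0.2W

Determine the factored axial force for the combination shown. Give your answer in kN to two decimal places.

1.25(291.8) + 0.75(112.3) + 0.75(187.1) + 0.2(127.4) = 614.78
N_u = 614.78 kN.

614.78 kN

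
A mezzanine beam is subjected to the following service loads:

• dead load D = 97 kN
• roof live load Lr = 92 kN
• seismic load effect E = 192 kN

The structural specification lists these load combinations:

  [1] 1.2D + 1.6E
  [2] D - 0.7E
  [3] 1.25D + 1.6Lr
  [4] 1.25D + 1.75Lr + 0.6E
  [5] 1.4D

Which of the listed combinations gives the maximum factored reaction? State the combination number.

[1] 1.2(97) + 1.6(192) = 423.6
[2] 1.0(97) - 0.7(192) = -37.4
[3] 1.25(97) + 1.6(92) = 268.5
[4] 1.25(97) + 1.75(92) + 0.6(192) = 397.5
[5] 1.4(97) = 135.8
The largest value is 423.6 kN from combination 1.

Combination 1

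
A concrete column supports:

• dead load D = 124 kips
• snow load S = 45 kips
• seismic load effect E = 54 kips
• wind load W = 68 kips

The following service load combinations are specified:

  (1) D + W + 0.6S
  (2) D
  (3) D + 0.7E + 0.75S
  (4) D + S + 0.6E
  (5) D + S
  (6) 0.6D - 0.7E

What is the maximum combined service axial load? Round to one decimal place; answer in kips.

219.0 kips

(1) 1.0(124) + 1.0(68) + 0.6(45) = 219.0
(2) 1.0(124) = 124.0
(3) 1.0(124) + 0.7(54) + 0.75(45) = 195.6
(4) 1.0(124) + 1.0(45) + 0.6(54) = 201.4
(5) 1.0(124) + 1.0(45) = 169.0
(6) 0.6(124) - 0.7(54) = 36.6
The controlling combination is 1, giving 219.0 kips.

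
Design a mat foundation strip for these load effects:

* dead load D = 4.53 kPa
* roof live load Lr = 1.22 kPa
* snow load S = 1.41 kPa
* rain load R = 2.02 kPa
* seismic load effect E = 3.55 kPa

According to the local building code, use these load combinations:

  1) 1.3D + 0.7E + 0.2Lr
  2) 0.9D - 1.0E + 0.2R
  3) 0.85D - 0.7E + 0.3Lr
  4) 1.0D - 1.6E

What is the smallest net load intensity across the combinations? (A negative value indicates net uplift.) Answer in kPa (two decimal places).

1) 1.3(4.53) + 0.7(3.55) + 0.2(1.22) = 5.89 + 2.49 + 0.24 = 8.62
2) 0.9(4.53) - 1.0(3.55) + 0.2(2.02) = 4.08 - 3.55 + 0.40 = 0.93
3) 0.85(4.53) - 0.7(3.55) + 0.3(1.22) = 3.85 - 2.49 + 0.37 = 1.73
4) 1.0(4.53) - 1.6(3.55) = 4.53 - 5.68 = -1.15
Combination 4 gives the minimum: -1.15 kPa.

-1.15 kPa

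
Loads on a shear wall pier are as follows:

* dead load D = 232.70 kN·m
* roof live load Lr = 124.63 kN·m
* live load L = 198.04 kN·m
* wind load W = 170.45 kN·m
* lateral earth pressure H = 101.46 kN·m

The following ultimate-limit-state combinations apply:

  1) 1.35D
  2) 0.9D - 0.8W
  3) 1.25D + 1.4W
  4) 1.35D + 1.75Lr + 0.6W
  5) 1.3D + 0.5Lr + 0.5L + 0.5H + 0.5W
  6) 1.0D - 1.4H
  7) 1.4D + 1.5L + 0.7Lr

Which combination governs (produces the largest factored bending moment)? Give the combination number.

1) 1.35(232.70) = 314.15
2) 0.9(232.70) - 0.8(170.45) = 209.43 - 136.36 = 73.07
3) 1.25(232.70) + 1.4(170.45) = 290.88 + 238.63 = 529.51
4) 1.35(232.70) + 1.75(124.63) + 0.6(170.45) = 314.15 + 218.10 + 102.27 = 634.52
5) 1.3(232.70) + 0.5(124.63) + 0.5(198.04) + 0.5(101.46) + 0.5(170.45) = 599.80
6) 1.0(232.70) - 1.4(101.46) = 232.70 - 142.04 = 90.66
7) 1.4(232.70) + 1.5(198.04) + 0.7(124.63) = 325.78 + 297.06 + 87.24 = 710.08
The largest value is 710.08 kN·m from combination 7.

Combination 7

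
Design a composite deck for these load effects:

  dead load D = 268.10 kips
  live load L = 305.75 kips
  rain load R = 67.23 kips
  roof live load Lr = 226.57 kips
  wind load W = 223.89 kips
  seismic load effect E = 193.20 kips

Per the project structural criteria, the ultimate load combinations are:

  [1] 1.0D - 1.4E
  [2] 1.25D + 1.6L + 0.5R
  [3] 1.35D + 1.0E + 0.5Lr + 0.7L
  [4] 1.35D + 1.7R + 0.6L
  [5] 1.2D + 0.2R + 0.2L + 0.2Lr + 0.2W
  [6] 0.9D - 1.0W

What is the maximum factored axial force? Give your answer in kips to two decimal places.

882.45 kips

[1] 1.0(268.10) - 1.4(193.20) = 268.10 - 270.48 = -2.38
[2] 1.25(268.10) + 1.6(305.75) + 0.5(67.23) = 857.94
[3] 1.35(268.10) + 1.0(193.20) + 0.5(226.57) + 0.7(305.75) = 882.45
[4] 1.35(268.10) + 1.7(67.23) + 0.6(305.75) = 361.94 + 114.29 + 183.45 = 659.68
[5] 1.2(268.10) + 0.2(67.23) + 0.2(305.75) + 0.2(226.57) + 0.2(223.89) = 321.72 + 13.45 + 61.15 + 45.31 + 44.78 = 486.41
[6] 0.9(268.10) - 1.0(223.89) = 241.29 - 223.89 = 17.40
Maximum is from combination 3.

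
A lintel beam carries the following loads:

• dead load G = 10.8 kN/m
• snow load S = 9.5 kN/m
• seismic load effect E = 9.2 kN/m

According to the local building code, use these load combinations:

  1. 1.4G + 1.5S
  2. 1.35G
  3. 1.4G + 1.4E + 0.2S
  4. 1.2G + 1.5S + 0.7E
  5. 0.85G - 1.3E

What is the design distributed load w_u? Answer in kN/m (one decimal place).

1. 1.4(10.8) + 1.5(9.5) = 15.1 + 14.3 = 29.4
2. 1.35(10.8) = 14.6
3. 1.4(10.8) + 1.4(9.2) + 0.2(9.5) = 15.1 + 12.9 + 1.9 = 29.9
4. 1.2(10.8) + 1.5(9.5) + 0.7(9.2) = 13.0 + 14.3 + 6.4 = 33.7
5. 0.85(10.8) - 1.3(9.2) = 9.2 - 12.0 = -2.8
Combination 4 governs: w_u = 33.7 kN/m.

33.7 kN/m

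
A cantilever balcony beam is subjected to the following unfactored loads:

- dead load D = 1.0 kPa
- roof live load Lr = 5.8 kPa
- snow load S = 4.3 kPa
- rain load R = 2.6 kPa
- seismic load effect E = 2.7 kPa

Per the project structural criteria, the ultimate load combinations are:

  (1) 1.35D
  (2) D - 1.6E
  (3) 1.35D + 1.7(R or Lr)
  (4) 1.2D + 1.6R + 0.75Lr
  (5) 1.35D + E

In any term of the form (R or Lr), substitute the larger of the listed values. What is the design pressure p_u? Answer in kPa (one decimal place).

11.2 kPa

(R or Lr) → Lr = 5.8 kPa.
(1) 1.35(1.0) = 1.4
(2) 1.0(1.0) - 1.6(2.7) = 1.0 - 4.3 = -3.3
(3) 1.35(1.0) + 1.7(5.8) = 11.2
(4) 1.2(1.0) + 1.6(2.6) + 0.75(5.8) = 9.7
(5) 1.35(1.0) + 1.0(2.7) = 1.4 + 2.7 = 4.1
The controlling combination is 3, giving 11.2 kPa.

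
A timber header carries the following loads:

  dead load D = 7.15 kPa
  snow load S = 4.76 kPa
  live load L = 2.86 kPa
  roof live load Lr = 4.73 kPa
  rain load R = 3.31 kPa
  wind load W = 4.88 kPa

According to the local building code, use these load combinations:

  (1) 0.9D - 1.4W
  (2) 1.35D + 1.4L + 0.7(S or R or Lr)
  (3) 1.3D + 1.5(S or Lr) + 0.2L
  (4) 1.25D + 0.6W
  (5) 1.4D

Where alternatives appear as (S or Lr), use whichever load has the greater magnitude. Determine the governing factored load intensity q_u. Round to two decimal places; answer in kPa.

17.01 kPa

(S or R or Lr) → S = 4.76 kPa; (S or Lr) → S = 4.76 kPa.
(1) 0.9(7.15) - 1.4(4.88) = -0.40
(2) 1.35(7.15) + 1.4(2.86) + 0.7(4.76) = 16.99
(3) 1.3(7.15) + 1.5(4.76) + 0.2(2.86) = 17.01
(4) 1.25(7.15) + 0.6(4.88) = 11.87
(5) 1.4(7.15) = 10.01
Combination 3 governs: q_u = 17.01 kPa.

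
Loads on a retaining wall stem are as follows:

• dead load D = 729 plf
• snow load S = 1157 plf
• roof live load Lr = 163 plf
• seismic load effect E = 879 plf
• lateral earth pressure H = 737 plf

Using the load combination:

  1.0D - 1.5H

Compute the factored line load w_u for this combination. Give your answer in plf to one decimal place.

-376.5 plf

1.0(729) - 1.5(737) = 729.0 - 1105.5 = -376.5
w_u = -376.5 plf.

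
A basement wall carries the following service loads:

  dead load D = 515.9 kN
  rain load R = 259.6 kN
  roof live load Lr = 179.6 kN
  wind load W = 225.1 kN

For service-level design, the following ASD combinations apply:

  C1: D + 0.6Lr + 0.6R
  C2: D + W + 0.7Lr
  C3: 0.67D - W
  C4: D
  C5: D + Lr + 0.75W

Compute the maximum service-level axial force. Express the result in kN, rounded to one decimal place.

866.7 kN

C1: 1.0(515.9) + 0.6(179.6) + 0.6(259.6) = 779.4
C2: 1.0(515.9) + 1.0(225.1) + 0.7(179.6) = 866.7
C3: 0.67(515.9) - 1.0(225.1) = 120.6
C4: 1.0(515.9) = 515.9
C5: 1.0(515.9) + 1.0(179.6) + 0.75(225.1) = 864.3
The controlling combination is 2, giving 866.7 kN.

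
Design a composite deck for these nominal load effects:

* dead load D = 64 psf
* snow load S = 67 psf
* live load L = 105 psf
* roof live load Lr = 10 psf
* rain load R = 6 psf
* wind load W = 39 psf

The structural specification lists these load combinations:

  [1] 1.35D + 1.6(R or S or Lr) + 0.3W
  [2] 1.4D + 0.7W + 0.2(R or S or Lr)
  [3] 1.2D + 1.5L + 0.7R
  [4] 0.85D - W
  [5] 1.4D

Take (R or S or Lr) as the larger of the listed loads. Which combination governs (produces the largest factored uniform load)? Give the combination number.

Combination 3

(R or S or Lr) → S = 67 psf.
[1] 1.35(64) + 1.6(67) + 0.3(39) = 205.30
[2] 1.4(64) + 0.7(39) + 0.2(67) = 130.30
[3] 1.2(64) + 1.5(105) + 0.7(6) = 238.50
[4] 0.85(64) - 1.0(39) = 15.40
[5] 1.4(64) = 89.60
The largest value is 238.50 psf from combination 3.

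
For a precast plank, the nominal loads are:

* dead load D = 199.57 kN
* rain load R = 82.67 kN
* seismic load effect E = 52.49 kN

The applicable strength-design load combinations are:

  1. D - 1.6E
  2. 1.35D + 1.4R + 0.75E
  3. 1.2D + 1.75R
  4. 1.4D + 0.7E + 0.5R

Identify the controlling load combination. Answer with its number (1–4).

1. 1.0(199.57) - 1.6(52.49) = 115.59
2. 1.35(199.57) + 1.4(82.67) + 0.75(52.49) = 424.53
3. 1.2(199.57) + 1.75(82.67) = 384.16
4. 1.4(199.57) + 0.7(52.49) + 0.5(82.67) = 357.48
The largest value is 424.53 kN from combination 2.

Combination 2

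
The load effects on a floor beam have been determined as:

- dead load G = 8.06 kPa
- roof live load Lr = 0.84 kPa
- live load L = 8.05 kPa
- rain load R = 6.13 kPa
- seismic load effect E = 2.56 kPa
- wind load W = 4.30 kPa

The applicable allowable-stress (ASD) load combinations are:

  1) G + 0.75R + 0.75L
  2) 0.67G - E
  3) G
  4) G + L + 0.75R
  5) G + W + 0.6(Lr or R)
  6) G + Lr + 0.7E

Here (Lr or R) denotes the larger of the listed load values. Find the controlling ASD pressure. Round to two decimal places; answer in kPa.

20.71 kPa

(Lr or R) → R = 6.13 kPa.
1) 1.0(8.06) + 0.75(6.13) + 0.75(8.05) = 8.06 + 4.60 + 6.04 = 18.70
2) 0.67(8.06) - 1.0(2.56) = 5.40 - 2.56 = 2.84
3) 1.0(8.06) = 8.06
4) 1.0(8.06) + 1.0(8.05) + 0.75(6.13) = 8.06 + 8.05 + 4.60 = 20.71
5) 1.0(8.06) + 1.0(4.30) + 0.6(6.13) = 8.06 + 4.30 + 3.68 = 16.04
6) 1.0(8.06) + 1.0(0.84) + 0.7(2.56) = 8.06 + 0.84 + 1.79 = 10.69
Combination 4 governs: p = 20.71 kPa.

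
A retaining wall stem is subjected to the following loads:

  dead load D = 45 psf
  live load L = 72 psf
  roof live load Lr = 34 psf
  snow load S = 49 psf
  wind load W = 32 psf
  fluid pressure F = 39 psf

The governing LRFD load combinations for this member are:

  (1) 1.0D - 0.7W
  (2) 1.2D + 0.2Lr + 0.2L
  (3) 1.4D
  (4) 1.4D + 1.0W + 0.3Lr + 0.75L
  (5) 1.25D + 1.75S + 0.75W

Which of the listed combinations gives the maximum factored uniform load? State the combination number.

Combination 5

(1) 1.0(45) - 0.7(32) = 22.60
(2) 1.2(45) + 0.2(34) + 0.2(72) = 75.20
(3) 1.4(45) = 63.00
(4) 1.4(45) + 1.0(32) + 0.3(34) + 0.75(72) = 159.20
(5) 1.25(45) + 1.75(49) + 0.75(32) = 166.00
The largest value is 166.00 psf from combination 5.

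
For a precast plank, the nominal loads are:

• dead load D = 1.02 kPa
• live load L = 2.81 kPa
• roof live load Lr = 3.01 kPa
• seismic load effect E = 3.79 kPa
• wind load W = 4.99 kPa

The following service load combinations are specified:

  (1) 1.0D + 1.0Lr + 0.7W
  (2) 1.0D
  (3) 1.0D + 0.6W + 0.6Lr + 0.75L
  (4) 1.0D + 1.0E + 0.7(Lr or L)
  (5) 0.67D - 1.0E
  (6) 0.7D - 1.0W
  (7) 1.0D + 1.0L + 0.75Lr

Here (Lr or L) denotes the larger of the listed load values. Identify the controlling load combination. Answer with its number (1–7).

(Lr or L) → Lr = 3.01 kPa.
(1) 1.0(1.02) + 1.0(3.01) + 0.7(4.99) = 7.52
(2) 1.0(1.02) = 1.02
(3) 1.0(1.02) + 0.6(4.99) + 0.6(3.01) + 0.75(2.81) = 7.93
(4) 1.0(1.02) + 1.0(3.79) + 0.7(3.01) = 6.92
(5) 0.67(1.02) - 1.0(3.79) = -3.11
(6) 0.7(1.02) - 1.0(4.99) = -4.28
(7) 1.0(1.02) + 1.0(2.81) + 0.75(3.01) = 6.09
The largest value is 7.93 kPa from combination 3.

Combination 3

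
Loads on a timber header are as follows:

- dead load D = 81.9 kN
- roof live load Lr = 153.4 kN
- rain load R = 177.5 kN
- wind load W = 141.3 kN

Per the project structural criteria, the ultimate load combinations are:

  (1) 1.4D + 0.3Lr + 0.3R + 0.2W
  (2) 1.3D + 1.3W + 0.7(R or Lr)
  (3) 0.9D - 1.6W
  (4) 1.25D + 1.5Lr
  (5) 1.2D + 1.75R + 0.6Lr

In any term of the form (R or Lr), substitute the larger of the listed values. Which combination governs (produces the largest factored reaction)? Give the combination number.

(R or Lr) → R = 177.5 kN.
(1) 1.4(81.9) + 0.3(153.4) + 0.3(177.5) + 0.2(141.3) = 242.2
(2) 1.3(81.9) + 1.3(141.3) + 0.7(177.5) = 414.4
(3) 0.9(81.9) - 1.6(141.3) = 73.7 - 226.1 = -152.4
(4) 1.25(81.9) + 1.5(153.4) = 102.4 + 230.1 = 332.5
(5) 1.2(81.9) + 1.75(177.5) + 0.6(153.4) = 98.3 + 310.6 + 92.0 = 500.9
The largest value is 500.9 kN from combination 5.

Combination 5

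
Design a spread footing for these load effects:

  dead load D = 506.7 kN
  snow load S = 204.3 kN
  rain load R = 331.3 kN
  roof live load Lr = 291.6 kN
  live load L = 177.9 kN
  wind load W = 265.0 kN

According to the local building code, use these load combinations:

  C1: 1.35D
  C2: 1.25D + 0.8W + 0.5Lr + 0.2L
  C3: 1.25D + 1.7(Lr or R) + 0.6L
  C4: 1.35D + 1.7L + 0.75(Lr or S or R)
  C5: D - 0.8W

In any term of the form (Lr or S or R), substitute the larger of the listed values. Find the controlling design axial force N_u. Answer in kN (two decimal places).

(Lr or R) → R = 331.3 kN; (Lr or S or R) → R = 331.3 kN.
C1: 1.35(506.7) = 684.05
C2: 1.25(506.7) + 0.8(265.0) + 0.5(291.6) + 0.2(177.9) = 633.38 + 212.00 + 145.80 + 35.58 = 1026.76
C3: 1.25(506.7) + 1.7(331.3) + 0.6(177.9) = 633.38 + 563.21 + 106.74 = 1303.33
C4: 1.35(506.7) + 1.7(177.9) + 0.75(331.3) = 1234.95
C5: 1.0(506.7) - 0.8(265.0) = 506.70 - 212.00 = 294.70
Combination 3 governs: N_u = 1303.33 kN.

1303.33 kN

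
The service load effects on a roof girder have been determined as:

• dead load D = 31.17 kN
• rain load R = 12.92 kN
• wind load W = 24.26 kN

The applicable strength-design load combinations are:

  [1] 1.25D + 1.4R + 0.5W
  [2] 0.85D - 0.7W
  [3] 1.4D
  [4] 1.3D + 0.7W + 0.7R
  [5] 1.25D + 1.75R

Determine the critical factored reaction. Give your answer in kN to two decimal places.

[1] 1.25(31.17) + 1.4(12.92) + 0.5(24.26) = 38.96 + 18.09 + 12.13 = 69.18
[2] 0.85(31.17) - 0.7(24.26) = 26.49 - 16.98 = 9.51
[3] 1.4(31.17) = 43.64
[4] 1.3(31.17) + 0.7(24.26) + 0.7(12.92) = 66.55
[5] 1.25(31.17) + 1.75(12.92) = 38.96 + 22.61 = 61.57
Maximum is from combination 1.

69.18 kN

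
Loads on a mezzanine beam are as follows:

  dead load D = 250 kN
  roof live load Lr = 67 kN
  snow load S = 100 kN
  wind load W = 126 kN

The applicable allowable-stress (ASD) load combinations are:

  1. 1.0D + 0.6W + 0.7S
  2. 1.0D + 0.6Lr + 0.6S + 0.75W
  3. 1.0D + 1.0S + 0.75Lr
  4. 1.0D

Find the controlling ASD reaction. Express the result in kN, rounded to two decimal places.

1. 1.0(250) + 0.6(126) + 0.7(100) = 250.00 + 75.60 + 70.00 = 395.60
2. 1.0(250) + 0.6(67) + 0.6(100) + 0.75(126) = 250.00 + 40.20 + 60.00 + 94.50 = 444.70
3. 1.0(250) + 1.0(100) + 0.75(67) = 250.00 + 100.00 + 50.25 = 400.25
4. 1.0(250) = 250.00
The controlling combination is 2, giving 444.70 kN.

444.70 kN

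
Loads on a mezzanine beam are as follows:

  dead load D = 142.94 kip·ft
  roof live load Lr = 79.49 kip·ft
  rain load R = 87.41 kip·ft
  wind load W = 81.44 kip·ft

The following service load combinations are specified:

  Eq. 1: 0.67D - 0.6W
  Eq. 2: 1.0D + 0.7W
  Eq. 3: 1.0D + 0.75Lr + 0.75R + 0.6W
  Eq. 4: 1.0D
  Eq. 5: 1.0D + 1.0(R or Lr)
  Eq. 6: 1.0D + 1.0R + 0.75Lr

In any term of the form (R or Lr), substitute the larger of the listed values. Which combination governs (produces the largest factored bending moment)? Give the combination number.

Combination 3

(R or Lr) → R = 87.41 kip·ft.
Eq. 1: 0.67(142.94) - 0.6(81.44) = 95.77 - 48.86 = 46.91
Eq. 2: 1.0(142.94) + 0.7(81.44) = 142.94 + 57.01 = 199.95
Eq. 3: 1.0(142.94) + 0.75(79.49) + 0.75(87.41) + 0.6(81.44) = 142.94 + 59.62 + 65.56 + 48.86 = 316.98
Eq. 4: 1.0(142.94) = 142.94
Eq. 5: 1.0(142.94) + 1.0(87.41) = 142.94 + 87.41 = 230.35
Eq. 6: 1.0(142.94) + 1.0(87.41) + 0.75(79.49) = 142.94 + 87.41 + 59.62 = 289.97
The largest value is 316.98 kip·ft from combination 3.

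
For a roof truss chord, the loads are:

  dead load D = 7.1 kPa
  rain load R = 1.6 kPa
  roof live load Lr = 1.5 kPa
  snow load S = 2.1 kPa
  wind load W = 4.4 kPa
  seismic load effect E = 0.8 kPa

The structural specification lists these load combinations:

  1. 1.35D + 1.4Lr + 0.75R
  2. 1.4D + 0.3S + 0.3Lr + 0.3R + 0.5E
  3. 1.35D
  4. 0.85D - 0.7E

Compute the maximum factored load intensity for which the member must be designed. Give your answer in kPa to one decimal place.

12.9 kPa

1. 1.35(7.1) + 1.4(1.5) + 0.75(1.6) = 9.6 + 2.1 + 1.2 = 12.9
2. 1.4(7.1) + 0.3(2.1) + 0.3(1.5) + 0.3(1.6) + 0.5(0.8) = 9.9 + 0.6 + 0.5 + 0.5 + 0.4 = 11.9
3. 1.35(7.1) = 9.6
4. 0.85(7.1) - 0.7(0.8) = 5.5
Combination 1 governs: q_u = 12.9 kPa.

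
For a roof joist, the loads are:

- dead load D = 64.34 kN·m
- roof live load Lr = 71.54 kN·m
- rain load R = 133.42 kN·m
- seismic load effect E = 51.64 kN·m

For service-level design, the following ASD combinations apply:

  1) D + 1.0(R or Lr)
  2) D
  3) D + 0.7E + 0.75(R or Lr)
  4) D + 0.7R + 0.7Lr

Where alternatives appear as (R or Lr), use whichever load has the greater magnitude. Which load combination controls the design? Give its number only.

Combination 4

(R or Lr) → R = 133.42 kN·m.
1) 1.0(64.34) + 1.0(133.42) = 64.34 + 133.42 = 197.76
2) 1.0(64.34) = 64.34
3) 1.0(64.34) + 0.7(51.64) + 0.75(133.42) = 200.55
4) 1.0(64.34) + 0.7(133.42) + 0.7(71.54) = 64.34 + 93.39 + 50.08 = 207.81
The largest value is 207.81 kN·m from combination 4.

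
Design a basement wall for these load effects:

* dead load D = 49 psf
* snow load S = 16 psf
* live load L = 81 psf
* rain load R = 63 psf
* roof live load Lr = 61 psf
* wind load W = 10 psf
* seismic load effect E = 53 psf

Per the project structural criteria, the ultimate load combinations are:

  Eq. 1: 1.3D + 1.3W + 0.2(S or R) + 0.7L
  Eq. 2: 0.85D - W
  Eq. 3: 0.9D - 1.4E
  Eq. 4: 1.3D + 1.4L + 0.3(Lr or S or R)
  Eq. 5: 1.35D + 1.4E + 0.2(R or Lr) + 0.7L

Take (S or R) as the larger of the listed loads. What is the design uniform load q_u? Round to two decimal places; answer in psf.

(S or R) → R = 63 psf; (Lr or S or R) → R = 63 psf; (R or Lr) → R = 63 psf.
Eq. 1: 1.3(49) + 1.3(10) + 0.2(63) + 0.7(81) = 146.00
Eq. 2: 0.85(49) - 1.0(10) = 31.65
Eq. 3: 0.9(49) - 1.4(53) = -30.10
Eq. 4: 1.3(49) + 1.4(81) + 0.3(63) = 196.00
Eq. 5: 1.35(49) + 1.4(53) + 0.2(63) + 0.7(81) = 209.65
The controlling combination is 5, giving 209.65 psf.

209.65 psf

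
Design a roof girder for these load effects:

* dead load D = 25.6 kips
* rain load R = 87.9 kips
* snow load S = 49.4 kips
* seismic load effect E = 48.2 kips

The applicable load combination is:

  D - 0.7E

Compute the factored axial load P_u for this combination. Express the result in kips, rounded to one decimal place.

-8.1 kips

1.0(25.6) - 0.7(48.2) = 25.6 - 33.7 = -8.1
P_u = -8.1 kips.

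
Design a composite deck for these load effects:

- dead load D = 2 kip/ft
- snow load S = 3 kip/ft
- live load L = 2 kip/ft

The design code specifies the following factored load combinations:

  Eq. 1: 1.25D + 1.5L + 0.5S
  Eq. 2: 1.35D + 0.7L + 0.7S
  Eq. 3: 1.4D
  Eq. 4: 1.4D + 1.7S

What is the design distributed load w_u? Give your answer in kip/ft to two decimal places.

7.90 kip/ft

Eq. 1: 1.25(2) + 1.5(2) + 0.5(3) = 7.00
Eq. 2: 1.35(2) + 0.7(2) + 0.7(3) = 6.20
Eq. 3: 1.4(2) = 2.80
Eq. 4: 1.4(2) + 1.7(3) = 7.90
Maximum is from combination 4.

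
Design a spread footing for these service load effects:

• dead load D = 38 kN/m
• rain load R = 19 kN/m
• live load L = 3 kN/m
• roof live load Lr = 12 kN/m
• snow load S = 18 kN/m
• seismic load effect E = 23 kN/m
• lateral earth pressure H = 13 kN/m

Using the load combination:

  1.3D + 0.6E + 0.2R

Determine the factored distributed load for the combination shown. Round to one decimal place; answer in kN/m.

67.0 kN/m

1.3(38) + 0.6(23) + 0.2(19) = 67.0
w_u = 67.0 kN/m.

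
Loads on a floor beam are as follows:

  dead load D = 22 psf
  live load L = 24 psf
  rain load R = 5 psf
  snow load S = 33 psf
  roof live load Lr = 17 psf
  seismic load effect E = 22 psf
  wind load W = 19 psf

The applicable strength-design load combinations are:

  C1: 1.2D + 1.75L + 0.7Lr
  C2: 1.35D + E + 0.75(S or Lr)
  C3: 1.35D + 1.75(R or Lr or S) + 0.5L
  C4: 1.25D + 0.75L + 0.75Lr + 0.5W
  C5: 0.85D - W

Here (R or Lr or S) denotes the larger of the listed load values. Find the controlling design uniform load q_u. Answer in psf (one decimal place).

99.5 psf

(S or Lr) → S = 33 psf; (R or Lr or S) → S = 33 psf.
C1: 1.2(22) + 1.75(24) + 0.7(17) = 26.4 + 42.0 + 11.9 = 80.3
C2: 1.35(22) + 1.0(22) + 0.75(33) = 29.7 + 22.0 + 24.8 = 76.5
C3: 1.35(22) + 1.75(33) + 0.5(24) = 29.7 + 57.8 + 12.0 = 99.5
C4: 1.25(22) + 0.75(24) + 0.75(17) + 0.5(19) = 27.5 + 18.0 + 12.8 + 9.5 = 67.8
C5: 0.85(22) - 1.0(19) = 18.7 - 19.0 = -0.3
The controlling combination is 3, giving 99.5 psf.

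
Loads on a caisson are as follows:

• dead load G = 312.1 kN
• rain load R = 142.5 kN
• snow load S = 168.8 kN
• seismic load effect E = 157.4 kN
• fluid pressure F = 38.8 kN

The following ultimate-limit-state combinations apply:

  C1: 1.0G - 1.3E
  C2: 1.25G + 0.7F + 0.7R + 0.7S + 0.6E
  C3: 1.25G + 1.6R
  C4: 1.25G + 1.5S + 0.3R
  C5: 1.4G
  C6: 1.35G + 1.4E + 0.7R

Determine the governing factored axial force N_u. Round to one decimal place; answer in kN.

C1: 1.0(312.1) - 1.3(157.4) = 107.5
C2: 1.25(312.1) + 0.7(38.8) + 0.7(142.5) + 0.7(168.8) + 0.6(157.4) = 729.6
C3: 1.25(312.1) + 1.6(142.5) = 618.1
C4: 1.25(312.1) + 1.5(168.8) + 0.3(142.5) = 686.1
C5: 1.4(312.1) = 436.9
C6: 1.35(312.1) + 1.4(157.4) + 0.7(142.5) = 741.4
Maximum is from combination 6.

741.4 kN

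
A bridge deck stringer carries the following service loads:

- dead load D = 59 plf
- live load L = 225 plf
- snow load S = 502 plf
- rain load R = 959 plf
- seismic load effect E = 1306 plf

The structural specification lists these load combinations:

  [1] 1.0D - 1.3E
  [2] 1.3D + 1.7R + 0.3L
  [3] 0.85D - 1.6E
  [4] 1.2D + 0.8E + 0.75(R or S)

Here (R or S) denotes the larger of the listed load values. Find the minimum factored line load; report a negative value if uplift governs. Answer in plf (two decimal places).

-2039.45 plf

(R or S) → R = 959 plf.
[1] 1.0(59) - 1.3(1306) = 59.00 - 1697.80 = -1638.80
[2] 1.3(59) + 1.7(959) + 0.3(225) = 76.70 + 1630.30 + 67.50 = 1774.50
[3] 0.85(59) - 1.6(1306) = 50.15 - 2089.60 = -2039.45
[4] 1.2(59) + 0.8(1306) + 0.75(959) = 70.80 + 1044.80 + 719.25 = 1834.85
Combination 3 gives the minimum: -2039.45 plf.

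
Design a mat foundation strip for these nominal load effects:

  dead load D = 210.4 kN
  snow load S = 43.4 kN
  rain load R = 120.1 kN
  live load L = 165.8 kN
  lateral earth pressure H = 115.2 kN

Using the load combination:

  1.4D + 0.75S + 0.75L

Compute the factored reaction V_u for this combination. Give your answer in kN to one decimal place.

451.5 kN

1.4(210.4) + 0.75(43.4) + 0.75(165.8) = 451.5
V_u = 451.5 kN.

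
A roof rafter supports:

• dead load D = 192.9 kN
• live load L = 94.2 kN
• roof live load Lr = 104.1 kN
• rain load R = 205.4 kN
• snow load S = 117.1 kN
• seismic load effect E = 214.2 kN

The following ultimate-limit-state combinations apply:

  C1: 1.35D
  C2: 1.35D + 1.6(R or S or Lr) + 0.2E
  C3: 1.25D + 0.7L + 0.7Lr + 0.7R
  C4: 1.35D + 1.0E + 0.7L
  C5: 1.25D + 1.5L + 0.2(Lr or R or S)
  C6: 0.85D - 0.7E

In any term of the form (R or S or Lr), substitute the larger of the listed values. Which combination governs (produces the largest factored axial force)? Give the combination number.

(R or S or Lr) → R = 205.4 kN; (Lr or R or S) → R = 205.4 kN.
C1: 1.35(192.9) = 260.4
C2: 1.35(192.9) + 1.6(205.4) + 0.2(214.2) = 631.9
C3: 1.25(192.9) + 0.7(94.2) + 0.7(104.1) + 0.7(205.4) = 523.7
C4: 1.35(192.9) + 1.0(214.2) + 0.7(94.2) = 540.6
C5: 1.25(192.9) + 1.5(94.2) + 0.2(205.4) = 423.5
C6: 0.85(192.9) - 0.7(214.2) = 14.0
The largest value is 631.9 kN from combination 2.

Combination 2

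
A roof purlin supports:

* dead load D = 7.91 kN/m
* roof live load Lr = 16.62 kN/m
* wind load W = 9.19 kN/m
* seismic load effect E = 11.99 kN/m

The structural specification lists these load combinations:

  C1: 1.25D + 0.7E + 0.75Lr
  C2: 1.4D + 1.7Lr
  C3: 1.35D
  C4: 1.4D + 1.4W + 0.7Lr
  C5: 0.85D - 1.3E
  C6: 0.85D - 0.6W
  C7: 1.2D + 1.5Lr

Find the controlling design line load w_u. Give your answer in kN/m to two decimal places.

C1: 1.25(7.91) + 0.7(11.99) + 0.75(16.62) = 9.89 + 8.39 + 12.47 = 30.75
C2: 1.4(7.91) + 1.7(16.62) = 39.33
C3: 1.35(7.91) = 10.68
C4: 1.4(7.91) + 1.4(9.19) + 0.7(16.62) = 11.07 + 12.87 + 11.63 = 35.57
C5: 0.85(7.91) - 1.3(11.99) = -8.86
C6: 0.85(7.91) - 0.6(9.19) = 6.72 - 5.51 = 1.21
C7: 1.2(7.91) + 1.5(16.62) = 9.49 + 24.93 = 34.42
The controlling combination is 2, giving 39.33 kN/m.

39.33 kN/m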